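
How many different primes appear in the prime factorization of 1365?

1365 = 3 · 455
455 = 5 · 91
91 = 7 · 13
1365 = 3 · 5 · 7 · 13, which has 4 distinct prime factors.

4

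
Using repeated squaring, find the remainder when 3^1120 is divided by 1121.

765

3^1 ≡ 3 (mod 1121)
3^2 ≡ 3^2 = 9 ≡ 9 (mod 1121)
3^4 ≡ 9^2 = 81 ≡ 81 (mod 1121)
3^8 ≡ 81^2 = 6561 ≡ 956 (mod 1121)
3^16 ≡ 956^2 = 913936 ≡ 321 (mod 1121)
3^32 ≡ 321^2 = 103041 ≡ 1030 (mod 1121)
3^64 ≡ 1030^2 = 1060900 ≡ 434 (mod 1121)
3^128 ≡ 434^2 = 188356 ≡ 28 (mod 1121)
3^256 ≡ 28^2 = 784 ≡ 784 (mod 1121)
3^512 ≡ 784^2 = 614656 ≡ 348 (mod 1121)
3^1024 ≡ 348^2 = 121104 ≡ 36 (mod 1121)
1120 = 1024 + 64 + 32 in binary powers of 2.
So 3^1120 ≡ 36 · 434 · 1030 ≡ 765 (mod 1121).
Since 765 ≠ 1, base 3 is a Fermat witness: 1121 is composite.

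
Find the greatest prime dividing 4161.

4161 = 3 · 1387
1387 = 19 · 73
73 is prime.
So 4161 = 3 · 19 · 73; the largest prime factor is 73.

73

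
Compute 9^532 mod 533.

165

9^1 ≡ 9 (mod 533)
9^2 ≡ 9^2 = 81 ≡ 81 (mod 533)
9^4 ≡ 81^2 = 6561 ≡ 165 (mod 533)
9^8 ≡ 165^2 = 27225 ≡ 42 (mod 533)
9^16 ≡ 42^2 = 1764 ≡ 165 (mod 533)
9^32 ≡ 165^2 = 27225 ≡ 42 (mod 533)
9^64 ≡ 42^2 = 1764 ≡ 165 (mod 533)
9^128 ≡ 165^2 = 27225 ≡ 42 (mod 533)
9^256 ≡ 42^2 = 1764 ≡ 165 (mod 533)
9^512 ≡ 165^2 = 27225 ≡ 42 (mod 533)
532 = 512 + 16 + 4 in binary powers of 2.
So 9^532 ≡ 42 · 165 · 165 ≡ 165 (mod 533).
Since 165 ≠ 1, base 9 is a Fermat witness: 533 is composite.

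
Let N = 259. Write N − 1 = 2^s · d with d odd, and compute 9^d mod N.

259 − 1 = 258 = 2^1 · 129, so d = 129.
9^1 ≡ 9 (mod 259)
9^2 ≡ 9^2 = 81 ≡ 81 (mod 259)
9^4 ≡ 81^2 = 6561 ≡ 86 (mod 259)
9^8 ≡ 86^2 = 7396 ≡ 144 (mod 259)
9^16 ≡ 144^2 = 20736 ≡ 16 (mod 259)
9^32 ≡ 16^2 = 256 ≡ 256 (mod 259)
9^64 ≡ 256^2 = 65536 ≡ 9 (mod 259)
9^128 ≡ 9^2 = 81 ≡ 81 (mod 259)
129 = 128 + 1 in binary powers of 2.
So 9^129 ≡ 81 · 9 ≡ 211 (mod 259).
Squaring chain: 211; never reaches −1, so base 9 is a Miller–Rabin witness that 259 is composite.

211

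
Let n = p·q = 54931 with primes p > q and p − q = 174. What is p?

337

Since p = q + 174, we have 54931 = q(q + 174), so q² + 174q − 54931 = 0.
Discriminant: 174² + 4·54931 = 30276 + 219724 = 250000; √250000 = 500.
q = (−174 + 500)/2 = 163, and p = q + 174 = 337.
Check: 163 · 337 = 54931.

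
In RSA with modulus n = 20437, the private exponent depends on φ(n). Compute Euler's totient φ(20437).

20140

Factor: 20437 = 107 · 191.
φ(20437) = (107−1) · (191−1) = 106 · 190 = 20140.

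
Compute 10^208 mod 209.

199

10^1 ≡ 10 (mod 209)
10^2 ≡ 10^2 = 100 ≡ 100 (mod 209)
10^4 ≡ 100^2 = 10000 ≡ 177 (mod 209)
10^8 ≡ 177^2 = 31329 ≡ 188 (mod 209)
10^16 ≡ 188^2 = 35344 ≡ 23 (mod 209)
10^32 ≡ 23^2 = 529 ≡ 111 (mod 209)
10^64 ≡ 111^2 = 12321 ≡ 199 (mod 209)
10^128 ≡ 199^2 = 39601 ≡ 100 (mod 209)
208 = 128 + 64 + 16 in binary powers of 2.
So 10^208 ≡ 100 · 199 · 23 ≡ 199 (mod 209).
Since 199 ≠ 1, base 10 is a Fermat witness: 209 is composite.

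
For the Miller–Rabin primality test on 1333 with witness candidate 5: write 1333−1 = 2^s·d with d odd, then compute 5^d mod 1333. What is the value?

1333 − 1 = 1332 = 2^2 · 333, so d = 333.
5^1 ≡ 5 (mod 1333)
5^2 ≡ 5^2 = 25 ≡ 25 (mod 1333)
5^4 ≡ 25^2 = 625 ≡ 625 (mod 1333)
5^8 ≡ 625^2 = 390625 ≡ 56 (mod 1333)
5^16 ≡ 56^2 = 3136 ≡ 470 (mod 1333)
5^32 ≡ 470^2 = 220900 ≡ 955 (mod 1333)
5^64 ≡ 955^2 = 912025 ≡ 253 (mod 1333)
5^128 ≡ 253^2 = 64009 ≡ 25 (mod 1333)
5^256 ≡ 25^2 = 625 ≡ 625 (mod 1333)
333 = 256 + 64 + 8 + 4 + 1 in binary powers of 2.
So 5^333 ≡ 625 · 253 · 56 · 625 · 5 ≡ 32 (mod 1333).
Squaring chain: 32 → 1024; never reaches −1, so base 5 is a Miller–Rabin witness that 1333 is composite.

32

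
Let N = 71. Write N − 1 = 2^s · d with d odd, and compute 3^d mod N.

71 − 1 = 70 = 2^1 · 35, so d = 35.
3^1 ≡ 3 (mod 71)
3^2 ≡ 3^2 = 9 ≡ 9 (mod 71)
3^4 ≡ 9^2 = 81 ≡ 10 (mod 71)
3^8 ≡ 10^2 = 100 ≡ 29 (mod 71)
3^16 ≡ 29^2 = 841 ≡ 60 (mod 71)
3^32 ≡ 60^2 = 3600 ≡ 50 (mod 71)
35 = 32 + 2 + 1 in binary powers of 2.
So 3^35 ≡ 50 · 9 · 3 ≡ 1 (mod 71).
Since 3^d ≡ 1 (mod 71), base 3 does not prove 71 composite.

1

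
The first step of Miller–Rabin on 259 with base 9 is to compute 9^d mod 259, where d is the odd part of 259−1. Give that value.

259 − 1 = 258 = 2^1 · 129, so d = 129.
9^1 ≡ 9 (mod 259)
9^2 ≡ 9^2 = 81 ≡ 81 (mod 259)
9^4 ≡ 81^2 = 6561 ≡ 86 (mod 259)
9^8 ≡ 86^2 = 7396 ≡ 144 (mod 259)
9^16 ≡ 144^2 = 20736 ≡ 16 (mod 259)
9^32 ≡ 16^2 = 256 ≡ 256 (mod 259)
9^64 ≡ 256^2 = 65536 ≡ 9 (mod 259)
9^128 ≡ 9^2 = 81 ≡ 81 (mod 259)
129 = 128 + 1 in binary powers of 2.
So 9^129 ≡ 81 · 9 ≡ 211 (mod 259).
Squaring chain: 211; never reaches −1, so base 9 is a Miller–Rabin witness that 259 is composite.

211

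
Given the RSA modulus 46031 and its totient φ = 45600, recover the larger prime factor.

φ(n) = (p−1)(q−1) = n − (p+q) + 1, so p + q = 46031 − 45600 + 1 = 432.
p and q are the roots of t² − 432t + 46031 = 0.
Discriminant: 432² − 4·46031 = 186624 − 184124 = 2500; √2500 = 50.
q = (432 − 50)/2 = 191, p = (432 + 50)/2 = 241.
Check: 191 · 241 = 46031.

241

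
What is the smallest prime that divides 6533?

47

6533 is odd.
Digit sum 17, not divisible by 3.
Ends in 3: not divisible by 5.
7: 6533 = 7·933 + 2
11: 6533 = 11·593 + 10
13: 6533 = 13·502 + 7
17: 6533 = 17·384 + 5
19: 6533 = 19·343 + 16
23: 6533 = 23·284 + 1
29: 6533 = 29·225 + 8
31: 6533 = 31·210 + 23
37: 6533 = 37·176 + 21
41: 6533 = 41·159 + 14
43: 6533 = 43·151 + 40
47: 6533 = 47·139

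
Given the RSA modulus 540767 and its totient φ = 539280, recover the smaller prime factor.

φ(n) = (p−1)(q−1) = n − (p+q) + 1, so p + q = 540767 − 539280 + 1 = 1488.
p and q are the roots of t² − 1488t + 540767 = 0.
Discriminant: 1488² − 4·540767 = 2214144 − 2163068 = 51076; √51076 = 226.
q = (1488 − 226)/2 = 631, p = (1488 + 226)/2 = 857.
Check: 631 · 857 = 540767.

631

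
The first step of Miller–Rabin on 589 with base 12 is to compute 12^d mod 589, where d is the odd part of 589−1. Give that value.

589 − 1 = 588 = 2^2 · 147, so d = 147.
12^1 ≡ 12 (mod 589)
12^2 ≡ 12^2 = 144 ≡ 144 (mod 589)
12^4 ≡ 144^2 = 20736 ≡ 121 (mod 589)
12^8 ≡ 121^2 = 14641 ≡ 505 (mod 589)
12^16 ≡ 505^2 = 255025 ≡ 577 (mod 589)
12^32 ≡ 577^2 = 332929 ≡ 144 (mod 589)
12^64 ≡ 144^2 = 20736 ≡ 121 (mod 589)
12^128 ≡ 121^2 = 14641 ≡ 505 (mod 589)
147 = 128 + 16 + 2 + 1 in binary powers of 2.
So 12^147 ≡ 505 · 577 · 144 · 12 ≡ 151 (mod 589).
Squaring chain: 151 → 419; never reaches −1, so base 12 is a Miller–Rabin witness that 589 is composite.

151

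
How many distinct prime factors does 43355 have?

43355 = 5 · 8671
8671 = 13 · 667
667 = 23 · 29
43355 = 5 · 13 · 23 · 29, which has 4 distinct prime factors.

4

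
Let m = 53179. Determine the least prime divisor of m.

53179 is odd.
Digit sum 25, not divisible by 3.
Ends in 9: not divisible by 5.
7: 53179 = 7·7597

7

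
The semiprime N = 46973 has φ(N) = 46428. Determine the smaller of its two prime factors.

107

φ(n) = (p−1)(q−1) = n − (p+q) + 1, so p + q = 46973 − 46428 + 1 = 546.
p and q are the roots of t² − 546t + 46973 = 0.
Discriminant: 546² − 4·46973 = 298116 − 187892 = 110224; √110224 = 332.
q = (546 − 332)/2 = 107, p = (546 + 332)/2 = 439.
Check: 107 · 439 = 46973.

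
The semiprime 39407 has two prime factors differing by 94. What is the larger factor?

251

Since p = q + 94, we have 39407 = q(q + 94), so q² + 94q − 39407 = 0.
Discriminant: 94² + 4·39407 = 8836 + 157628 = 166464; √166464 = 408.
q = (−94 + 408)/2 = 157, and p = q + 94 = 251.
Check: 157 · 251 = 39407.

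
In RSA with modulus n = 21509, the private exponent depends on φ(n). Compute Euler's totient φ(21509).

21216

Factor: 21509 = 137 · 157.
φ(21509) = (137−1) · (157−1) = 136 · 156 = 21216.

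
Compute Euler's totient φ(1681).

Factor: 1681 = 41^2.
φ(1681) = 41^1·(41−1) = 1640.

1640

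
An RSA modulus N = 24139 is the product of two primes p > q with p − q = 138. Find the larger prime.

Since p = q + 138, we have 24139 = q(q + 138), so q² + 138q − 24139 = 0.
Discriminant: 138² + 4·24139 = 19044 + 96556 = 115600; √115600 = 340.
q = (−138 + 340)/2 = 101, and p = q + 138 = 239.
Check: 101 · 239 = 24139.

239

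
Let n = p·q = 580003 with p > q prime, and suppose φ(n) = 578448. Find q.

φ(n) = (p−1)(q−1) = n − (p+q) + 1, so p + q = 580003 − 578448 + 1 = 1556.
p and q are the roots of t² − 1556t + 580003 = 0.
Discriminant: 1556² − 4·580003 = 2421136 − 2320012 = 101124; √101124 = 318.
q = (1556 − 318)/2 = 619, p = (1556 + 318)/2 = 937.
Check: 619 · 937 = 580003.

619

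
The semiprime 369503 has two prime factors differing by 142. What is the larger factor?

683

Since p = q + 142, we have 369503 = q(q + 142), so q² + 142q − 369503 = 0.
Discriminant: 142² + 4·369503 = 20164 + 1478012 = 1498176; √1498176 = 1224.
q = (−142 + 1224)/2 = 541, and p = q + 142 = 683.
Check: 541 · 683 = 369503.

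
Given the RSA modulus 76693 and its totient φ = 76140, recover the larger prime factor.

φ(n) = (p−1)(q−1) = n − (p+q) + 1, so p + q = 76693 − 76140 + 1 = 554.
p and q are the roots of t² − 554t + 76693 = 0.
Discriminant: 554² − 4·76693 = 306916 − 306772 = 144; √144 = 12.
q = (554 − 12)/2 = 271, p = (554 + 12)/2 = 283.
Check: 271 · 283 = 76693.

283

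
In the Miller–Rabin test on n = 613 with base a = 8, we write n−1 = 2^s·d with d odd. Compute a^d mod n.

613 − 1 = 612 = 2^2 · 153, so d = 153.
8^1 ≡ 8 (mod 613)
8^2 ≡ 8^2 = 64 ≡ 64 (mod 613)
8^4 ≡ 64^2 = 4096 ≡ 418 (mod 613)
8^8 ≡ 418^2 = 174724 ≡ 19 (mod 613)
8^16 ≡ 19^2 = 361 ≡ 361 (mod 613)
8^32 ≡ 361^2 = 130321 ≡ 365 (mod 613)
8^64 ≡ 365^2 = 133225 ≡ 204 (mod 613)
8^128 ≡ 204^2 = 41616 ≡ 545 (mod 613)
153 = 128 + 16 + 8 + 1 in binary powers of 2.
So 8^153 ≡ 545 · 361 · 19 · 8 ≡ 35 (mod 613).
Squaring chain: 35 → 612; reaches −1, so base 8 does not prove 613 composite.

35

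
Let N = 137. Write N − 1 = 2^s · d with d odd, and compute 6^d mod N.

137 − 1 = 136 = 2^3 · 17, so d = 17.
6^1 ≡ 6 (mod 137)
6^2 ≡ 6^2 = 36 ≡ 36 (mod 137)
6^4 ≡ 36^2 = 1296 ≡ 63 (mod 137)
6^8 ≡ 63^2 = 3969 ≡ 133 (mod 137)
6^16 ≡ 133^2 = 17689 ≡ 16 (mod 137)
17 = 16 + 1 in binary powers of 2.
So 6^17 ≡ 16 · 6 ≡ 96 (mod 137).
Squaring chain: 96 → 37 → 136; reaches −1, so base 6 does not prove 137 composite.

96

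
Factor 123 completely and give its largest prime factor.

123 = 3 · 41
41 is prime.
So 123 = 3 · 41; the largest prime factor is 41.

41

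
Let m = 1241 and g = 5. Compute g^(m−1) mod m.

5^1 ≡ 5 (mod 1241)
5^2 ≡ 5^2 = 25 ≡ 25 (mod 1241)
5^4 ≡ 25^2 = 625 ≡ 625 (mod 1241)
5^8 ≡ 625^2 = 390625 ≡ 951 (mod 1241)
5^16 ≡ 951^2 = 904401 ≡ 953 (mod 1241)
5^32 ≡ 953^2 = 908209 ≡ 1038 (mod 1241)
5^64 ≡ 1038^2 = 1077444 ≡ 256 (mod 1241)
5^128 ≡ 256^2 = 65536 ≡ 1004 (mod 1241)
5^256 ≡ 1004^2 = 1008016 ≡ 324 (mod 1241)
5^512 ≡ 324^2 = 104976 ≡ 732 (mod 1241)
5^1024 ≡ 732^2 = 535824 ≡ 953 (mod 1241)
1240 = 1024 + 128 + 64 + 16 + 8 in binary powers of 2.
So 5^1240 ≡ 953 · 1004 · 256 · 953 · 951 ≡ 1172 (mod 1241).
Since 1172 ≠ 1, base 5 is a Fermat witness: 1241 is composite.

1172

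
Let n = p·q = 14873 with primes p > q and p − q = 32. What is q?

Since p = q + 32, we have 14873 = q(q + 32), so q² + 32q − 14873 = 0.
Discriminant: 32² + 4·14873 = 1024 + 59492 = 60516; √60516 = 246.
q = (−32 + 246)/2 = 107, and p = q + 32 = 139.
Check: 107 · 139 = 14873.

107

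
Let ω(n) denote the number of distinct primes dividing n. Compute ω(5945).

5945 = 5 · 1189
1189 = 29 · 41
5945 = 5 · 29 · 41, which has 3 distinct prime factors.

3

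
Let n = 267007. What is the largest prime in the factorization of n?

47

267007 = 13 · 20539
20539 = 19 · 1081
1081 = 23 · 47
47 is prime.
So 267007 = 13 · 19 · 23 · 47; the largest prime factor is 47.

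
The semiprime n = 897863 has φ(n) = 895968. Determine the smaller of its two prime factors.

919

φ(n) = (p−1)(q−1) = n − (p+q) + 1, so p + q = 897863 − 895968 + 1 = 1896.
p and q are the roots of t² − 1896t + 897863 = 0.
Discriminant: 1896² − 4·897863 = 3594816 − 3591452 = 3364; √3364 = 58.
q = (1896 − 58)/2 = 919, p = (1896 + 58)/2 = 977.
Check: 919 · 977 = 897863.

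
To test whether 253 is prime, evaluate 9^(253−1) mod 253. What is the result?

202

9^1 ≡ 9 (mod 253)
9^2 ≡ 9^2 = 81 ≡ 81 (mod 253)
9^4 ≡ 81^2 = 6561 ≡ 236 (mod 253)
9^8 ≡ 236^2 = 55696 ≡ 36 (mod 253)
9^16 ≡ 36^2 = 1296 ≡ 31 (mod 253)
9^32 ≡ 31^2 = 961 ≡ 202 (mod 253)
9^64 ≡ 202^2 = 40804 ≡ 71 (mod 253)
9^128 ≡ 71^2 = 5041 ≡ 234 (mod 253)
252 = 128 + 64 + 32 + 16 + 8 + 4 in binary powers of 2.
So 9^252 ≡ 234 · 71 · 202 · 31 · 36 · 236 ≡ 202 (mod 253).
Since 202 ≠ 1, base 9 is a Fermat witness: 253 is composite.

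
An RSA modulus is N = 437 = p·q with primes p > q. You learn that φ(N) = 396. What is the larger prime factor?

φ(n) = (p−1)(q−1) = n − (p+q) + 1, so p + q = 437 − 396 + 1 = 42.
p and q are the roots of t² − 42t + 437 = 0.
Discriminant: 42² − 4·437 = 1764 − 1748 = 16; √16 = 4.
q = (42 − 4)/2 = 19, p = (42 + 4)/2 = 23.
Check: 19 · 23 = 437.

23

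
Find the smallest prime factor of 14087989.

97

14087989 is odd.
Digit sum 46, not divisible by 3.
Ends in 9: not divisible by 5.
7: 14087989 = 7·2012569 + 6
11: 14087989 = 11·1280726 + 3
13: 14087989 = 13·1083691 + 6
17: 14087989 = 17·828705 + 4
19: 14087989 = 19·741473 + 2
23: 14087989 = 23·612521 + 6
29: 14087989 = 29·485792 + 21
31: 14087989 = 31·454451 + 8
37: 14087989 = 37·380756 + 17
41: 14087989 = 41·343609 + 20
43: 14087989 = 43·327627 + 28
47: 14087989 = 47·299744 + 21
53: 14087989 = 53·265811 + 6
59: 14087989 = 59·238779 + 28
61: 14087989 = 61·230950 + 39
67: 14087989 = 67·210268 + 33
71: 14087989 = 71·198422 + 27
73: 14087989 = 73·192986 + 11
79: 14087989 = 79·178328 + 77
83: 14087989 = 83·169734 + 67
89: 14087989 = 89·158292 + 1
97: 14087989 = 97·145237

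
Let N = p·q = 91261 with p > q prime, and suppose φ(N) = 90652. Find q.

263

φ(n) = (p−1)(q−1) = n − (p+q) + 1, so p + q = 91261 − 90652 + 1 = 610.
p and q are the roots of t² − 610t + 91261 = 0.
Discriminant: 610² − 4·91261 = 372100 − 365044 = 7056; √7056 = 84.
q = (610 − 84)/2 = 263, p = (610 + 84)/2 = 347.
Check: 263 · 347 = 91261.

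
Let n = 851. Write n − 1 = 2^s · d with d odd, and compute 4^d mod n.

851 − 1 = 850 = 2^1 · 425, so d = 425.
4^1 ≡ 4 (mod 851)
4^2 ≡ 4^2 = 16 ≡ 16 (mod 851)
4^4 ≡ 16^2 = 256 ≡ 256 (mod 851)
4^8 ≡ 256^2 = 65536 ≡ 9 (mod 851)
4^16 ≡ 9^2 = 81 ≡ 81 (mod 851)
4^32 ≡ 81^2 = 6561 ≡ 604 (mod 851)
4^64 ≡ 604^2 = 364816 ≡ 588 (mod 851)
4^128 ≡ 588^2 = 345744 ≡ 238 (mod 851)
4^256 ≡ 238^2 = 56644 ≡ 478 (mod 851)
425 = 256 + 128 + 32 + 8 + 1 in binary powers of 2.
So 4^425 ≡ 478 · 238 · 604 · 9 · 4 ≡ 169 (mod 851).
Squaring chain: 169; never reaches −1, so base 4 is a Miller–Rabin witness that 851 is composite.

169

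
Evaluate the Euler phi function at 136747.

123552

Factor: 136747 = 13 · 67 · 157.
φ(136747) = (13−1) · (67−1) · (157−1) = 12 · 66 · 156 = 123552.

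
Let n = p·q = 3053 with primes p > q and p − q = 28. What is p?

Since p = q + 28, we have 3053 = q(q + 28), so q² + 28q − 3053 = 0.
Discriminant: 28² + 4·3053 = 784 + 12212 = 12996; √12996 = 114.
q = (−28 + 114)/2 = 43, and p = q + 28 = 71.
Check: 43 · 71 = 3053.

71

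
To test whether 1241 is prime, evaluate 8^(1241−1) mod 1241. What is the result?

8^1 ≡ 8 (mod 1241)
8^2 ≡ 8^2 = 64 ≡ 64 (mod 1241)
8^4 ≡ 64^2 = 4096 ≡ 373 (mod 1241)
8^8 ≡ 373^2 = 139129 ≡ 137 (mod 1241)
8^16 ≡ 137^2 = 18769 ≡ 154 (mod 1241)
8^32 ≡ 154^2 = 23716 ≡ 137 (mod 1241)
8^64 ≡ 137^2 = 18769 ≡ 154 (mod 1241)
8^128 ≡ 154^2 = 23716 ≡ 137 (mod 1241)
8^256 ≡ 137^2 = 18769 ≡ 154 (mod 1241)
8^512 ≡ 154^2 = 23716 ≡ 137 (mod 1241)
8^1024 ≡ 137^2 = 18769 ≡ 154 (mod 1241)
1240 = 1024 + 128 + 64 + 16 + 8 in binary powers of 2.
So 8^1240 ≡ 154 · 137 · 154 · 154 · 137 ≡ 154 (mod 1241).
Since 154 ≠ 1, base 8 is a Fermat witness: 1241 is composite.

154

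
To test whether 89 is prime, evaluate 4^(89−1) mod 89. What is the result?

4^1 ≡ 4 (mod 89)
4^2 ≡ 4^2 = 16 ≡ 16 (mod 89)
4^4 ≡ 16^2 = 256 ≡ 78 (mod 89)
4^8 ≡ 78^2 = 6084 ≡ 32 (mod 89)
4^16 ≡ 32^2 = 1024 ≡ 45 (mod 89)
4^32 ≡ 45^2 = 2025 ≡ 67 (mod 89)
4^64 ≡ 67^2 = 4489 ≡ 39 (mod 89)
88 = 64 + 16 + 8 in binary powers of 2.
So 4^88 ≡ 39 · 45 · 32 ≡ 1 (mod 89).
Since the result is 1, base 4 gives no evidence that 89 is composite.

1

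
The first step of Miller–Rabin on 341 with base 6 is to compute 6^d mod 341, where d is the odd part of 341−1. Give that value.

285

341 − 1 = 340 = 2^2 · 85, so d = 85.
6^1 ≡ 6 (mod 341)
6^2 ≡ 6^2 = 36 ≡ 36 (mod 341)
6^4 ≡ 36^2 = 1296 ≡ 273 (mod 341)
6^8 ≡ 273^2 = 74529 ≡ 191 (mod 341)
6^16 ≡ 191^2 = 36481 ≡ 335 (mod 341)
6^32 ≡ 335^2 = 112225 ≡ 36 (mod 341)
6^64 ≡ 36^2 = 1296 ≡ 273 (mod 341)
85 = 64 + 16 + 4 + 1 in binary powers of 2.
So 6^85 ≡ 273 · 335 · 273 · 6 ≡ 285 (mod 341).
Squaring chain: 285 → 67; never reaches −1, so base 6 is a Miller–Rabin witness that 341 is composite.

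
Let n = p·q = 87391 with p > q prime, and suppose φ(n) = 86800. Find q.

281

φ(n) = (p−1)(q−1) = n − (p+q) + 1, so p + q = 87391 − 86800 + 1 = 592.
p and q are the roots of t² − 592t + 87391 = 0.
Discriminant: 592² − 4·87391 = 350464 − 349564 = 900; √900 = 30.
q = (592 − 30)/2 = 281, p = (592 + 30)/2 = 311.
Check: 281 · 311 = 87391.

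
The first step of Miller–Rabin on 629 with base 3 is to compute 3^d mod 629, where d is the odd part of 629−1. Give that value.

437

629 − 1 = 628 = 2^2 · 157, so d = 157.
3^1 ≡ 3 (mod 629)
3^2 ≡ 3^2 = 9 ≡ 9 (mod 629)
3^4 ≡ 9^2 = 81 ≡ 81 (mod 629)
3^8 ≡ 81^2 = 6561 ≡ 271 (mod 629)
3^16 ≡ 271^2 = 73441 ≡ 477 (mod 629)
3^32 ≡ 477^2 = 227529 ≡ 460 (mod 629)
3^64 ≡ 460^2 = 211600 ≡ 256 (mod 629)
3^128 ≡ 256^2 = 65536 ≡ 120 (mod 629)
157 = 128 + 16 + 8 + 4 + 1 in binary powers of 2.
So 3^157 ≡ 120 · 477 · 271 · 81 · 3 ≡ 437 (mod 629).
Squaring chain: 437 → 382; never reaches −1, so base 3 is a Miller–Rabin witness that 629 is composite.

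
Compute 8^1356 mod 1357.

374

8^1 ≡ 8 (mod 1357)
8^2 ≡ 8^2 = 64 ≡ 64 (mod 1357)
8^4 ≡ 64^2 = 4096 ≡ 25 (mod 1357)
8^8 ≡ 25^2 = 625 ≡ 625 (mod 1357)
8^16 ≡ 625^2 = 390625 ≡ 1166 (mod 1357)
8^32 ≡ 1166^2 = 1359556 ≡ 1199 (mod 1357)
8^64 ≡ 1199^2 = 1437601 ≡ 538 (mod 1357)
8^128 ≡ 538^2 = 289444 ≡ 403 (mod 1357)
8^256 ≡ 403^2 = 162409 ≡ 926 (mod 1357)
8^512 ≡ 926^2 = 857476 ≡ 1209 (mod 1357)
8^1024 ≡ 1209^2 = 1461681 ≡ 192 (mod 1357)
1356 = 1024 + 256 + 64 + 8 + 4 in binary powers of 2.
So 8^1356 ≡ 192 · 926 · 538 · 625 · 25 ≡ 374 (mod 1357).
Since 374 ≠ 1, base 8 is a Fermat witness: 1357 is composite.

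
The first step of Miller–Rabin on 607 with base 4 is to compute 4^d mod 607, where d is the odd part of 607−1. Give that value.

607 − 1 = 606 = 2^1 · 303, so d = 303.
4^1 ≡ 4 (mod 607)
4^2 ≡ 4^2 = 16 ≡ 16 (mod 607)
4^4 ≡ 16^2 = 256 ≡ 256 (mod 607)
4^8 ≡ 256^2 = 65536 ≡ 587 (mod 607)
4^16 ≡ 587^2 = 344569 ≡ 400 (mod 607)
4^32 ≡ 400^2 = 160000 ≡ 359 (mod 607)
4^64 ≡ 359^2 = 128881 ≡ 197 (mod 607)
4^128 ≡ 197^2 = 38809 ≡ 568 (mod 607)
4^256 ≡ 568^2 = 322624 ≡ 307 (mod 607)
303 = 256 + 32 + 8 + 4 + 2 + 1 in binary powers of 2.
So 4^303 ≡ 307 · 359 · 587 · 256 · 16 · 4 ≡ 1 (mod 607).
Since 4^d ≡ 1 (mod 607), base 4 does not prove 607 composite.

1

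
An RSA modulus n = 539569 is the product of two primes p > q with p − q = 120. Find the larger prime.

Since p = q + 120, we have 539569 = q(q + 120), so q² + 120q − 539569 = 0.
Discriminant: 120² + 4·539569 = 14400 + 2158276 = 2172676; √2172676 = 1474.
q = (−120 + 1474)/2 = 677, and p = q + 120 = 797.
Check: 677 · 797 = 539569.

797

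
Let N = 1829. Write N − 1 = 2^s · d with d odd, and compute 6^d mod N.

1829 − 1 = 1828 = 2^2 · 457, so d = 457.
6^1 ≡ 6 (mod 1829)
6^2 ≡ 6^2 = 36 ≡ 36 (mod 1829)
6^4 ≡ 36^2 = 1296 ≡ 1296 (mod 1829)
6^8 ≡ 1296^2 = 1679616 ≡ 594 (mod 1829)
6^16 ≡ 594^2 = 352836 ≡ 1668 (mod 1829)
6^32 ≡ 1668^2 = 2782224 ≡ 315 (mod 1829)
6^64 ≡ 315^2 = 99225 ≡ 459 (mod 1829)
6^128 ≡ 459^2 = 210681 ≡ 346 (mod 1829)
6^256 ≡ 346^2 = 119716 ≡ 831 (mod 1829)
457 = 256 + 128 + 64 + 8 + 1 in binary powers of 2.
So 6^457 ≡ 831 · 346 · 459 · 594 · 6 ≡ 1742 (mod 1829).
Squaring chain: 1742 → 253; never reaches −1, so base 6 is a Miller–Rabin witness that 1829 is composite.

1742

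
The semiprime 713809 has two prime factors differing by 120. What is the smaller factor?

Since p = q + 120, we have 713809 = q(q + 120), so q² + 120q − 713809 = 0.
Discriminant: 120² + 4·713809 = 14400 + 2855236 = 2869636; √2869636 = 1694.
q = (−120 + 1694)/2 = 787, and p = q + 120 = 907.
Check: 787 · 907 = 713809.

787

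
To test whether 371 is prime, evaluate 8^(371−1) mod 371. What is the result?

218

8^1 ≡ 8 (mod 371)
8^2 ≡ 8^2 = 64 ≡ 64 (mod 371)
8^4 ≡ 64^2 = 4096 ≡ 15 (mod 371)
8^8 ≡ 15^2 = 225 ≡ 225 (mod 371)
8^16 ≡ 225^2 = 50625 ≡ 169 (mod 371)
8^32 ≡ 169^2 = 28561 ≡ 365 (mod 371)
8^64 ≡ 365^2 = 133225 ≡ 36 (mod 371)
8^128 ≡ 36^2 = 1296 ≡ 183 (mod 371)
8^256 ≡ 183^2 = 33489 ≡ 99 (mod 371)
370 = 256 + 64 + 32 + 16 + 2 in binary powers of 2.
So 8^370 ≡ 99 · 36 · 365 · 169 · 64 ≡ 218 (mod 371).
Since 218 ≠ 1, base 8 is a Fermat witness: 371 is composite.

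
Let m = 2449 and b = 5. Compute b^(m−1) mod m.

5^1 ≡ 5 (mod 2449)
5^2 ≡ 5^2 = 25 ≡ 25 (mod 2449)
5^4 ≡ 25^2 = 625 ≡ 625 (mod 2449)
5^8 ≡ 625^2 = 390625 ≡ 1234 (mod 2449)
5^16 ≡ 1234^2 = 1522756 ≡ 1927 (mod 2449)
5^32 ≡ 1927^2 = 3713329 ≡ 645 (mod 2449)
5^64 ≡ 645^2 = 416025 ≡ 2144 (mod 2449)
5^128 ≡ 2144^2 = 4596736 ≡ 2412 (mod 2449)
5^256 ≡ 2412^2 = 5817744 ≡ 1369 (mod 2449)
5^512 ≡ 1369^2 = 1874161 ≡ 676 (mod 2449)
5^1024 ≡ 676^2 = 456976 ≡ 1462 (mod 2449)
5^2048 ≡ 1462^2 = 2137444 ≡ 1916 (mod 2449)
2448 = 2048 + 256 + 128 + 16 in binary powers of 2.
So 5^2448 ≡ 1916 · 1369 · 2412 · 1927 ≡ 1985 (mod 2449).
Since 1985 ≠ 1, base 5 is a Fermat witness: 2449 is composite.

1985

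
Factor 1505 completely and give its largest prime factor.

1505 = 5 · 301
301 = 7 · 43
43 is prime.
So 1505 = 5 · 7 · 43; the largest prime factor is 43.

43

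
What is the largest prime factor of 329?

329 = 7 · 47
47 is prime.
So 329 = 7 · 47; the largest prime factor is 47.

47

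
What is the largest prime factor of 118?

118 = 2 · 59
59 is prime.
So 118 = 2 · 59; the largest prime factor is 59.

59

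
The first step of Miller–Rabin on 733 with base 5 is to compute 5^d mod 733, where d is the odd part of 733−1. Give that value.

353

733 − 1 = 732 = 2^2 · 183, so d = 183.
5^1 ≡ 5 (mod 733)
5^2 ≡ 5^2 = 25 ≡ 25 (mod 733)
5^4 ≡ 25^2 = 625 ≡ 625 (mod 733)
5^8 ≡ 625^2 = 390625 ≡ 669 (mod 733)
5^16 ≡ 669^2 = 447561 ≡ 431 (mod 733)
5^32 ≡ 431^2 = 185761 ≡ 312 (mod 733)
5^64 ≡ 312^2 = 97344 ≡ 588 (mod 733)
5^128 ≡ 588^2 = 345744 ≡ 501 (mod 733)
183 = 128 + 32 + 16 + 4 + 2 + 1 in binary powers of 2.
So 5^183 ≡ 501 · 312 · 431 · 625 · 25 · 5 ≡ 353 (mod 733).
Squaring chain: 353 → 732; reaches −1, so base 5 does not prove 733 composite.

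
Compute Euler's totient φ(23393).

23088

Factor: 23393 = 149 · 157.
φ(23393) = (149−1) · (157−1) = 148 · 156 = 23088.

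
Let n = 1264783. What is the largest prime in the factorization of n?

97

1264783 = 13 · 97291
97291 = 17 · 5723
5723 = 59 · 97
97 is prime.
So 1264783 = 13 · 17 · 59 · 97; the largest prime factor is 97.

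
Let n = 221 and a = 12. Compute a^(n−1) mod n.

157

12^1 ≡ 12 (mod 221)
12^2 ≡ 12^2 = 144 ≡ 144 (mod 221)
12^4 ≡ 144^2 = 20736 ≡ 183 (mod 221)
12^8 ≡ 183^2 = 33489 ≡ 118 (mod 221)
12^16 ≡ 118^2 = 13924 ≡ 1 (mod 221)
12^32 ≡ 1^2 = 1 ≡ 1 (mod 221)
12^64 ≡ 1^2 = 1 ≡ 1 (mod 221)
12^128 ≡ 1^2 = 1 ≡ 1 (mod 221)
220 = 128 + 64 + 16 + 8 + 4 in binary powers of 2.
So 12^220 ≡ 1 · 1 · 1 · 118 · 183 ≡ 157 (mod 221).
Since 157 ≠ 1, base 12 is a Fermat witness: 221 is composite.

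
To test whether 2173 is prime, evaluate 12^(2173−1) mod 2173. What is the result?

148

12^1 ≡ 12 (mod 2173)
12^2 ≡ 12^2 = 144 ≡ 144 (mod 2173)
12^4 ≡ 144^2 = 20736 ≡ 1179 (mod 2173)
12^8 ≡ 1179^2 = 1390041 ≡ 1494 (mod 2173)
12^16 ≡ 1494^2 = 2232036 ≡ 365 (mod 2173)
12^32 ≡ 365^2 = 133225 ≡ 672 (mod 2173)
12^64 ≡ 672^2 = 451584 ≡ 1773 (mod 2173)
12^128 ≡ 1773^2 = 3143529 ≡ 1371 (mod 2173)
12^256 ≡ 1371^2 = 1879641 ≡ 2169 (mod 2173)
12^512 ≡ 2169^2 = 4704561 ≡ 16 (mod 2173)
12^1024 ≡ 16^2 = 256 ≡ 256 (mod 2173)
12^2048 ≡ 256^2 = 65536 ≡ 346 (mod 2173)
2172 = 2048 + 64 + 32 + 16 + 8 + 4 in binary powers of 2.
So 12^2172 ≡ 346 · 1773 · 672 · 365 · 1494 · 1179 ≡ 148 (mod 2173).
Since 148 ≠ 1, base 12 is a Fermat witness: 2173 is composite.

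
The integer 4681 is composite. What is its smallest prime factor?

4681 is odd.
Digit sum 19, not divisible by 3.
Ends in 1: not divisible by 5.
7: 4681 = 7·668 + 5
11: 4681 = 11·425 + 6
13: 4681 = 13·360 + 1
17: 4681 = 17·275 + 6
19: 4681 = 19·246 + 7
23: 4681 = 23·203 + 12
29: 4681 = 29·161 + 12
31: 4681 = 31·151

31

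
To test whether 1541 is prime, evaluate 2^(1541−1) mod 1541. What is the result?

2^1 ≡ 2 (mod 1541)
2^2 ≡ 2^2 = 4 ≡ 4 (mod 1541)
2^4 ≡ 4^2 = 16 ≡ 16 (mod 1541)
2^8 ≡ 16^2 = 256 ≡ 256 (mod 1541)
2^16 ≡ 256^2 = 65536 ≡ 814 (mod 1541)
2^32 ≡ 814^2 = 662596 ≡ 1507 (mod 1541)
2^64 ≡ 1507^2 = 2271049 ≡ 1156 (mod 1541)
2^128 ≡ 1156^2 = 1336336 ≡ 289 (mod 1541)
2^256 ≡ 289^2 = 83521 ≡ 307 (mod 1541)
2^512 ≡ 307^2 = 94249 ≡ 248 (mod 1541)
2^1024 ≡ 248^2 = 61504 ≡ 1405 (mod 1541)
1540 = 1024 + 512 + 4 in binary powers of 2.
So 2^1540 ≡ 1405 · 248 · 16 ≡ 1243 (mod 1541).
Since 1243 ≠ 1, base 2 is a Fermat witness: 1541 is composite.

1243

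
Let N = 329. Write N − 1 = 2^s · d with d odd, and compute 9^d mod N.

329 − 1 = 328 = 2^3 · 41, so d = 41.
9^1 ≡ 9 (mod 329)
9^2 ≡ 9^2 = 81 ≡ 81 (mod 329)
9^4 ≡ 81^2 = 6561 ≡ 310 (mod 329)
9^8 ≡ 310^2 = 96100 ≡ 32 (mod 329)
9^16 ≡ 32^2 = 1024 ≡ 37 (mod 329)
9^32 ≡ 37^2 = 1369 ≡ 53 (mod 329)
41 = 32 + 8 + 1 in binary powers of 2.
So 9^41 ≡ 53 · 32 · 9 ≡ 130 (mod 329).
Squaring chain: 130 → 121 → 165; never reaches −1, so base 9 is a Miller–Rabin witness that 329 is composite.

130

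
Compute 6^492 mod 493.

6^1 ≡ 6 (mod 493)
6^2 ≡ 6^2 = 36 ≡ 36 (mod 493)
6^4 ≡ 36^2 = 1296 ≡ 310 (mod 493)
6^8 ≡ 310^2 = 96100 ≡ 458 (mod 493)
6^16 ≡ 458^2 = 209764 ≡ 239 (mod 493)
6^32 ≡ 239^2 = 57121 ≡ 426 (mod 493)
6^64 ≡ 426^2 = 181476 ≡ 52 (mod 493)
6^128 ≡ 52^2 = 2704 ≡ 239 (mod 493)
6^256 ≡ 239^2 = 57121 ≡ 426 (mod 493)
492 = 256 + 128 + 64 + 32 + 8 + 4 in binary powers of 2.
So 6^492 ≡ 426 · 239 · 52 · 426 · 458 · 310 ≡ 268 (mod 493).
Since 268 ≠ 1, base 6 is a Fermat witness: 493 is composite.

268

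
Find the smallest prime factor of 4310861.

53

4310861 is odd.
Digit sum 23, not divisible by 3.
Ends in 1: not divisible by 5.
7: 4310861 = 7·615837 + 2
11: 4310861 = 11·391896 + 5
13: 4310861 = 13·331604 + 9
17: 4310861 = 17·253580 + 1
19: 4310861 = 19·226887 + 8
23: 4310861 = 23·187428 + 17
29: 4310861 = 29·148650 + 11
31: 4310861 = 31·139060 + 1
37: 4310861 = 37·116509 + 28
41: 4310861 = 41·105142 + 39
43: 4310861 = 43·100252 + 25
47: 4310861 = 47·91720 + 21
53: 4310861 = 53·81337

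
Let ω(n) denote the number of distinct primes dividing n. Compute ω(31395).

31395 = 3 · 10465
10465 = 5 · 2093
2093 = 7 · 299
299 = 13 · 23
31395 = 3 · 5 · 7 · 13 · 23, which has 5 distinct prime factors.

5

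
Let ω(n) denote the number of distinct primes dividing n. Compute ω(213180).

213180 = 2^2 · 53295
53295 = 3 · 17765
17765 = 5 · 3553
3553 = 11 · 323
323 = 17 · 19
213180 = 2^2 · 3 · 5 · 11 · 17 · 19, which has 6 distinct prime factors.

6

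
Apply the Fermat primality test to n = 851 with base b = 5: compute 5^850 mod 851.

5^1 ≡ 5 (mod 851)
5^2 ≡ 5^2 = 25 ≡ 25 (mod 851)
5^4 ≡ 25^2 = 625 ≡ 625 (mod 851)
5^8 ≡ 625^2 = 390625 ≡ 16 (mod 851)
5^16 ≡ 16^2 = 256 ≡ 256 (mod 851)
5^32 ≡ 256^2 = 65536 ≡ 9 (mod 851)
5^64 ≡ 9^2 = 81 ≡ 81 (mod 851)
5^128 ≡ 81^2 = 6561 ≡ 604 (mod 851)
5^256 ≡ 604^2 = 364816 ≡ 588 (mod 851)
5^512 ≡ 588^2 = 345744 ≡ 238 (mod 851)
850 = 512 + 256 + 64 + 16 + 2 in binary powers of 2.
So 5^850 ≡ 238 · 588 · 81 · 256 · 25 ≡ 818 (mod 851).
Since 818 ≠ 1, base 5 is a Fermat witness: 851 is composite.

818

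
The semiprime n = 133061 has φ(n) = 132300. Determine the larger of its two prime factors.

491

φ(n) = (p−1)(q−1) = n − (p+q) + 1, so p + q = 133061 − 132300 + 1 = 762.
p and q are the roots of t² − 762t + 133061 = 0.
Discriminant: 762² − 4·133061 = 580644 − 532244 = 48400; √48400 = 220.
q = (762 − 220)/2 = 271, p = (762 + 220)/2 = 491.
Check: 271 · 491 = 133061.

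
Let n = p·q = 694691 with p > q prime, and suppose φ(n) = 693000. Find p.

991

φ(n) = (p−1)(q−1) = n − (p+q) + 1, so p + q = 694691 − 693000 + 1 = 1692.
p and q are the roots of t² − 1692t + 694691 = 0.
Discriminant: 1692² − 4·694691 = 2862864 − 2778764 = 84100; √84100 = 290.
q = (1692 − 290)/2 = 701, p = (1692 + 290)/2 = 991.
Check: 701 · 991 = 694691.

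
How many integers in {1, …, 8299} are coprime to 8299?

8064

Factor: 8299 = 43 · 193.
φ(8299) = (43−1) · (193−1) = 42 · 192 = 8064.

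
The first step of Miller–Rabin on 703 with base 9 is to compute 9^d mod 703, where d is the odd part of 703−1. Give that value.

703 − 1 = 702 = 2^1 · 351, so d = 351.
9^1 ≡ 9 (mod 703)
9^2 ≡ 9^2 = 81 ≡ 81 (mod 703)
9^4 ≡ 81^2 = 6561 ≡ 234 (mod 703)
9^8 ≡ 234^2 = 54756 ≡ 625 (mod 703)
9^16 ≡ 625^2 = 390625 ≡ 460 (mod 703)
9^32 ≡ 460^2 = 211600 ≡ 700 (mod 703)
9^64 ≡ 700^2 = 490000 ≡ 9 (mod 703)
9^128 ≡ 9^2 = 81 ≡ 81 (mod 703)
9^256 ≡ 81^2 = 6561 ≡ 234 (mod 703)
351 = 256 + 64 + 16 + 8 + 4 + 2 + 1 in binary powers of 2.
So 9^351 ≡ 234 · 9 · 460 · 625 · 234 · 81 · 9 ≡ 1 (mod 703).
Since 9^d ≡ 1 (mod 703), base 9 does not prove 703 composite.

1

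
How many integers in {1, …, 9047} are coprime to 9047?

Factor: 9047 = 83 · 109.
φ(9047) = (83−1) · (109−1) = 82 · 108 = 8856.

8856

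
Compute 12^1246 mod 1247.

12^1 ≡ 12 (mod 1247)
12^2 ≡ 12^2 = 144 ≡ 144 (mod 1247)
12^4 ≡ 144^2 = 20736 ≡ 784 (mod 1247)
12^8 ≡ 784^2 = 614656 ≡ 1132 (mod 1247)
12^16 ≡ 1132^2 = 1281424 ≡ 755 (mod 1247)
12^32 ≡ 755^2 = 570025 ≡ 146 (mod 1247)
12^64 ≡ 146^2 = 21316 ≡ 117 (mod 1247)
12^128 ≡ 117^2 = 13689 ≡ 1219 (mod 1247)
12^256 ≡ 1219^2 = 1485961 ≡ 784 (mod 1247)
12^512 ≡ 784^2 = 614656 ≡ 1132 (mod 1247)
12^1024 ≡ 1132^2 = 1281424 ≡ 755 (mod 1247)
1246 = 1024 + 128 + 64 + 16 + 8 + 4 + 2 in binary powers of 2.
So 12^1246 ≡ 755 · 1219 · 117 · 755 · 1132 · 784 · 144 ≡ 608 (mod 1247).
Since 608 ≠ 1, base 12 is a Fermat witness: 1247 is composite.

608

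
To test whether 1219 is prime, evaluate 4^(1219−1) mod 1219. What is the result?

4^1 ≡ 4 (mod 1219)
4^2 ≡ 4^2 = 16 ≡ 16 (mod 1219)
4^4 ≡ 16^2 = 256 ≡ 256 (mod 1219)
4^8 ≡ 256^2 = 65536 ≡ 929 (mod 1219)
4^16 ≡ 929^2 = 863041 ≡ 1208 (mod 1219)
4^32 ≡ 1208^2 = 1459264 ≡ 121 (mod 1219)
4^64 ≡ 121^2 = 14641 ≡ 13 (mod 1219)
4^128 ≡ 13^2 = 169 ≡ 169 (mod 1219)
4^256 ≡ 169^2 = 28561 ≡ 524 (mod 1219)
4^512 ≡ 524^2 = 274576 ≡ 301 (mod 1219)
4^1024 ≡ 301^2 = 90601 ≡ 395 (mod 1219)
1218 = 1024 + 128 + 64 + 2 in binary powers of 2.
So 4^1218 ≡ 395 · 169 · 13 · 16 ≡ 630 (mod 1219).
Since 630 ≠ 1, base 4 is a Fermat witness: 1219 is composite.

630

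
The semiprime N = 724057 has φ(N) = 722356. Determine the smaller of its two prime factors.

φ(n) = (p−1)(q−1) = n − (p+q) + 1, so p + q = 724057 − 722356 + 1 = 1702.
p and q are the roots of t² − 1702t + 724057 = 0.
Discriminant: 1702² − 4·724057 = 2896804 − 2896228 = 576; √576 = 24.
q = (1702 − 24)/2 = 839, p = (1702 + 24)/2 = 863.
Check: 839 · 863 = 724057.

839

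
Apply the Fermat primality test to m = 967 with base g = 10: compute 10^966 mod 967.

1

10^1 ≡ 10 (mod 967)
10^2 ≡ 10^2 = 100 ≡ 100 (mod 967)
10^4 ≡ 100^2 = 10000 ≡ 330 (mod 967)
10^8 ≡ 330^2 = 108900 ≡ 596 (mod 967)
10^16 ≡ 596^2 = 355216 ≡ 327 (mod 967)
10^32 ≡ 327^2 = 106929 ≡ 559 (mod 967)
10^64 ≡ 559^2 = 312481 ≡ 140 (mod 967)
10^128 ≡ 140^2 = 19600 ≡ 260 (mod 967)
10^256 ≡ 260^2 = 67600 ≡ 877 (mod 967)
10^512 ≡ 877^2 = 769129 ≡ 364 (mod 967)
966 = 512 + 256 + 128 + 64 + 4 + 2 in binary powers of 2.
So 10^966 ≡ 364 · 877 · 260 · 140 · 330 · 100 ≡ 1 (mod 967).
Since the result is 1, base 10 gives no evidence that 967 is composite.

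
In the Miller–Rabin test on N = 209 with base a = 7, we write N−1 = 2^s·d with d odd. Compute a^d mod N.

209 − 1 = 208 = 2^4 · 13, so d = 13.
7^1 ≡ 7 (mod 209)
7^2 ≡ 7^2 = 49 ≡ 49 (mod 209)
7^4 ≡ 49^2 = 2401 ≡ 102 (mod 209)
7^8 ≡ 102^2 = 10404 ≡ 163 (mod 209)
13 = 8 + 4 + 1 in binary powers of 2.
So 7^13 ≡ 163 · 102 · 7 ≡ 178 (mod 209).
Squaring chain: 178 → 125 → 159 → 201; never reaches −1, so base 7 is a Miller–Rabin witness that 209 is composite.

178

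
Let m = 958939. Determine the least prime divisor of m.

958939 is odd.
Digit sum 43, not divisible by 3.
Ends in 9: not divisible by 5.
7: 958939 = 7·136991 + 2
11: 958939 = 11·87176 + 3
13: 958939 = 13·73764 + 7
17: 958939 = 17·56408 + 3
19: 958939 = 19·50470 + 9
23: 958939 = 23·41693

23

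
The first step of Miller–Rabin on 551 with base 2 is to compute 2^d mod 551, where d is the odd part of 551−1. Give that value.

551 − 1 = 550 = 2^1 · 275, so d = 275.
2^1 ≡ 2 (mod 551)
2^2 ≡ 2^2 = 4 ≡ 4 (mod 551)
2^4 ≡ 4^2 = 16 ≡ 16 (mod 551)
2^8 ≡ 16^2 = 256 ≡ 256 (mod 551)
2^16 ≡ 256^2 = 65536 ≡ 518 (mod 551)
2^32 ≡ 518^2 = 268324 ≡ 538 (mod 551)
2^64 ≡ 538^2 = 289444 ≡ 169 (mod 551)
2^128 ≡ 169^2 = 28561 ≡ 460 (mod 551)
2^256 ≡ 460^2 = 211600 ≡ 16 (mod 551)
275 = 256 + 16 + 2 + 1 in binary powers of 2.
So 2^275 ≡ 16 · 518 · 4 · 2 ≡ 184 (mod 551).
Squaring chain: 184; never reaches −1, so base 2 is a Miller–Rabin witness that 551 is composite.

184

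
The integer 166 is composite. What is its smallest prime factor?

2

166 is even: 2 divides it.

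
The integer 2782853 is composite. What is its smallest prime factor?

2782853 is odd.
Digit sum 35, not divisible by 3.
Ends in 3: not divisible by 5.
7: 2782853 = 7·397550 + 3
11: 2782853 = 11·252986 + 7
13: 2782853 = 13·214065 + 8
17: 2782853 = 17·163697 + 4
19: 2782853 = 19·146465 + 18
23: 2782853 = 23·120993 + 14
29: 2782853 = 29·95960 + 13
31: 2782853 = 31·89769 + 14
37: 2782853 = 37·75212 + 9
41: 2782853 = 41·67874 + 19
43: 2782853 = 43·64717 + 22
47: 2782853 = 47·59209 + 30
53: 2782853 = 53·52506 + 35
59: 2782853 = 59·47167

59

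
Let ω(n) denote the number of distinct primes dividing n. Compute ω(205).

205 = 5 · 41
205 = 5 · 41, which has 2 distinct prime factors.

2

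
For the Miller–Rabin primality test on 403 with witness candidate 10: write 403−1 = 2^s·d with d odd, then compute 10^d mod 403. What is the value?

64

403 − 1 = 402 = 2^1 · 201, so d = 201.
10^1 ≡ 10 (mod 403)
10^2 ≡ 10^2 = 100 ≡ 100 (mod 403)
10^4 ≡ 100^2 = 10000 ≡ 328 (mod 403)
10^8 ≡ 328^2 = 107584 ≡ 386 (mod 403)
10^16 ≡ 386^2 = 148996 ≡ 289 (mod 403)
10^32 ≡ 289^2 = 83521 ≡ 100 (mod 403)
10^64 ≡ 100^2 = 10000 ≡ 328 (mod 403)
10^128 ≡ 328^2 = 107584 ≡ 386 (mod 403)
201 = 128 + 64 + 8 + 1 in binary powers of 2.
So 10^201 ≡ 386 · 328 · 386 · 10 ≡ 64 (mod 403).
Squaring chain: 64; never reaches −1, so base 10 is a Miller–Rabin witness that 403 is composite.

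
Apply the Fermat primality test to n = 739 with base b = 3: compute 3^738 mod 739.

3^1 ≡ 3 (mod 739)
3^2 ≡ 3^2 = 9 ≡ 9 (mod 739)
3^4 ≡ 9^2 = 81 ≡ 81 (mod 739)
3^8 ≡ 81^2 = 6561 ≡ 649 (mod 739)
3^16 ≡ 649^2 = 421201 ≡ 710 (mod 739)
3^32 ≡ 710^2 = 504100 ≡ 102 (mod 739)
3^64 ≡ 102^2 = 10404 ≡ 58 (mod 739)
3^128 ≡ 58^2 = 3364 ≡ 408 (mod 739)
3^256 ≡ 408^2 = 166464 ≡ 189 (mod 739)
3^512 ≡ 189^2 = 35721 ≡ 249 (mod 739)
738 = 512 + 128 + 64 + 32 + 2 in binary powers of 2.
So 3^738 ≡ 249 · 408 · 58 · 102 · 9 ≡ 1 (mod 739).
Since the result is 1, base 3 gives no evidence that 739 is composite.

1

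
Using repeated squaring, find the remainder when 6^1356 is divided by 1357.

1090

6^1 ≡ 6 (mod 1357)
6^2 ≡ 6^2 = 36 ≡ 36 (mod 1357)
6^4 ≡ 36^2 = 1296 ≡ 1296 (mod 1357)
6^8 ≡ 1296^2 = 1679616 ≡ 1007 (mod 1357)
6^16 ≡ 1007^2 = 1014049 ≡ 370 (mod 1357)
6^32 ≡ 370^2 = 136900 ≡ 1200 (mod 1357)
6^64 ≡ 1200^2 = 1440000 ≡ 223 (mod 1357)
6^128 ≡ 223^2 = 49729 ≡ 877 (mod 1357)
6^256 ≡ 877^2 = 769129 ≡ 1067 (mod 1357)
6^512 ≡ 1067^2 = 1138489 ≡ 1323 (mod 1357)
6^1024 ≡ 1323^2 = 1750329 ≡ 1156 (mod 1357)
1356 = 1024 + 256 + 64 + 8 + 4 in binary powers of 2.
So 6^1356 ≡ 1156 · 1067 · 223 · 1007 · 1296 ≡ 1090 (mod 1357).
Since 1090 ≠ 1, base 6 is a Fermat witness: 1357 is composite.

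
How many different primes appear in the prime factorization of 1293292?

6

1293292 = 2^2 · 323323
323323 = 7 · 46189
46189 = 11 · 4199
4199 = 13 · 323
323 = 17 · 19
1293292 = 2^2 · 7 · 11 · 13 · 17 · 19, which has 6 distinct prime factors.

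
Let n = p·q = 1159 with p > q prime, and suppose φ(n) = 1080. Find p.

61

φ(n) = (p−1)(q−1) = n − (p+q) + 1, so p + q = 1159 − 1080 + 1 = 80.
p and q are the roots of t² − 80t + 1159 = 0.
Discriminant: 80² − 4·1159 = 6400 − 4636 = 1764; √1764 = 42.
q = (80 − 42)/2 = 19, p = (80 + 42)/2 = 61.
Check: 19 · 61 = 1159.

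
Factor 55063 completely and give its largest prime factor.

79

55063 = 17 · 3239
3239 = 41 · 79
79 is prime.
So 55063 = 17 · 41 · 79; the largest prime factor is 79.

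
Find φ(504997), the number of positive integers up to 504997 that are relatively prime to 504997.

Factor: 504997 = 41 · 109 · 113.
φ(504997) = (41−1) · (109−1) · (113−1) = 40 · 108 · 112 = 483840.

483840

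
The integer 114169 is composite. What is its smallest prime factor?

11

114169 is odd.
Digit sum 22, not divisible by 3.
Ends in 9: not divisible by 5.
7: 114169 = 7·16309 + 6
11: 114169 = 11·10379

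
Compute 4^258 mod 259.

211

4^1 ≡ 4 (mod 259)
4^2 ≡ 4^2 = 16 ≡ 16 (mod 259)
4^4 ≡ 16^2 = 256 ≡ 256 (mod 259)
4^8 ≡ 256^2 = 65536 ≡ 9 (mod 259)
4^16 ≡ 9^2 = 81 ≡ 81 (mod 259)
4^32 ≡ 81^2 = 6561 ≡ 86 (mod 259)
4^64 ≡ 86^2 = 7396 ≡ 144 (mod 259)
4^128 ≡ 144^2 = 20736 ≡ 16 (mod 259)
4^256 ≡ 16^2 = 256 ≡ 256 (mod 259)
258 = 256 + 2 in binary powers of 2.
So 4^258 ≡ 256 · 16 ≡ 211 (mod 259).
Since 211 ≠ 1, base 4 is a Fermat witness: 259 is composite.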